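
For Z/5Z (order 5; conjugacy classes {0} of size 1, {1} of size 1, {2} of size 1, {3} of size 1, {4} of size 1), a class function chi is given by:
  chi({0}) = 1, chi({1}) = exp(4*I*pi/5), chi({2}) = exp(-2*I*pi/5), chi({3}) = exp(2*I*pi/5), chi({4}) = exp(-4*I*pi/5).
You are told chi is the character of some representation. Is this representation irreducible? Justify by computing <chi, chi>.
Irreducible: <chi, chi> = 1.

<chi, chi> = (1/|G|) sum_C |C| * |chi(C)|^2 = (1/5)[1*|1|^2 + 1*|exp(4*I*pi/5)|^2 + 1*|exp(-2*I*pi/5)|^2 + 1*|exp(2*I*pi/5)|^2 + 1*|exp(-4*I*pi/5)|^2]
  = (1/5)[(1) + (1) + (1) + (1) + (1)] = 5/5 = 1.
(Exp terms are combined using exp(i*s)*conj(exp(i*t)) = exp(i*(s-t)), and sums of them are collapsed using the identity that for every m > 1 the m distinct m-th roots of unity sum to 0, e.g. 1 + exp(2*I*pi/3) + exp(-2*I*pi/3) = 0.)
A character is irreducible iff <chi, chi> = 1, so this representation is irreducible.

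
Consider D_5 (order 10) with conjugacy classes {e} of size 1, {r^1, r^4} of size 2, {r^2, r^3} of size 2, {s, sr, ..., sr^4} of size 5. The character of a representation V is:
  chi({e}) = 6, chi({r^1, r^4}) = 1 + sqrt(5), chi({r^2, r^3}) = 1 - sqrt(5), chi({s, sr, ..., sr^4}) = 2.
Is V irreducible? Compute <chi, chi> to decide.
Not irreducible (reducible): <chi, chi> = 8 > 1.

Justification: <chi, chi> = (1/|G|) sum_C |C| * |chi(C)|^2 = (1/10)[1*|6|^2 + 2*|1 + sqrt(5)|^2 + 2*|1 - sqrt(5)|^2 + 5*|2|^2]
  = (1/10)[(36) + (4*sqrt(5) + 12) + (12 - 4*sqrt(5)) + (20)] = 80/10 = 8.
A character is irreducible iff <chi, chi> = 1, so this representation is reducible.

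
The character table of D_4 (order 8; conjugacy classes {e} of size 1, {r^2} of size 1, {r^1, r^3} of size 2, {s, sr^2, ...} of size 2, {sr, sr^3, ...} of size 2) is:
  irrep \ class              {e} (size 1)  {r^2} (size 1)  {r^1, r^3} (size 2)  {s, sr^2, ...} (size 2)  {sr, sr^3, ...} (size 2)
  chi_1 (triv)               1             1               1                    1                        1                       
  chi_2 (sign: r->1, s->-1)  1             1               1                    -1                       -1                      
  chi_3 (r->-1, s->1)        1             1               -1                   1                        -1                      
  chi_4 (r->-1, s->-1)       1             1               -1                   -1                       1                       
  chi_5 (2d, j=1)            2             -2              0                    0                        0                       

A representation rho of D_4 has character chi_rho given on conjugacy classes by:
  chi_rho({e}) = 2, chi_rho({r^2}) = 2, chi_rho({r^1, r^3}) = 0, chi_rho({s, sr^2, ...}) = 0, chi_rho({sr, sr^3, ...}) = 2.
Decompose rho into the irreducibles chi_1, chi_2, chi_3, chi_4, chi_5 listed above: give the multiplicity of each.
Multiplicities: chi_1: 1, chi_2: 0, chi_3: 0, chi_4: 1, chi_5: 0.

Use <chi_rho, chi> = (1/|G|) sum_C |C| * chi_rho(C) * conj(chi(C)) with |G| = 8 for each irreducible chi in the table:
  <chi_rho, chi_1> = (1/8)[1*(2)*conj(1) + 1*(2)*conj(1) + 2*(0)*conj(1) + 2*(0)*conj(1) + 2*(2)*conj(1)]
      = (1/8)[(2) + (2) + (0) + (0) + (4)] = 8/8 = 1
  <chi_rho, chi_2> = (1/8)[1*(2)*conj(1) + 1*(2)*conj(1) + 2*(0)*conj(1) + 2*(0)*conj(-1) + 2*(2)*conj(-1)]
      = (1/8)[(2) + (2) + (0) + (0) + (-4)] = 0/8 = 0
  <chi_rho, chi_3> = (1/8)[1*(2)*conj(1) + 1*(2)*conj(1) + 2*(0)*conj(-1) + 2*(0)*conj(1) + 2*(2)*conj(-1)]
      = (1/8)[(2) + (2) + (0) + (0) + (-4)] = 0/8 = 0
  <chi_rho, chi_4> = (1/8)[1*(2)*conj(1) + 1*(2)*conj(1) + 2*(0)*conj(-1) + 2*(0)*conj(-1) + 2*(2)*conj(1)]
      = (1/8)[(2) + (2) + (0) + (0) + (4)] = 8/8 = 1
  <chi_rho, chi_5> = (1/8)[1*(2)*conj(2) + 1*(2)*conj(-2) + 2*(0)*conj(0) + 2*(0)*conj(0) + 2*(2)*conj(0)]
      = (1/8)[(4) + (-4) + (0) + (0) + (0)] = 0/8 = 0
Dimension check: dim(rho) = sum (mult * dim) = 1*1 + 0*1 + 0*1 + 1*1 + 0*2 = 2 = chi_rho(e) = 2.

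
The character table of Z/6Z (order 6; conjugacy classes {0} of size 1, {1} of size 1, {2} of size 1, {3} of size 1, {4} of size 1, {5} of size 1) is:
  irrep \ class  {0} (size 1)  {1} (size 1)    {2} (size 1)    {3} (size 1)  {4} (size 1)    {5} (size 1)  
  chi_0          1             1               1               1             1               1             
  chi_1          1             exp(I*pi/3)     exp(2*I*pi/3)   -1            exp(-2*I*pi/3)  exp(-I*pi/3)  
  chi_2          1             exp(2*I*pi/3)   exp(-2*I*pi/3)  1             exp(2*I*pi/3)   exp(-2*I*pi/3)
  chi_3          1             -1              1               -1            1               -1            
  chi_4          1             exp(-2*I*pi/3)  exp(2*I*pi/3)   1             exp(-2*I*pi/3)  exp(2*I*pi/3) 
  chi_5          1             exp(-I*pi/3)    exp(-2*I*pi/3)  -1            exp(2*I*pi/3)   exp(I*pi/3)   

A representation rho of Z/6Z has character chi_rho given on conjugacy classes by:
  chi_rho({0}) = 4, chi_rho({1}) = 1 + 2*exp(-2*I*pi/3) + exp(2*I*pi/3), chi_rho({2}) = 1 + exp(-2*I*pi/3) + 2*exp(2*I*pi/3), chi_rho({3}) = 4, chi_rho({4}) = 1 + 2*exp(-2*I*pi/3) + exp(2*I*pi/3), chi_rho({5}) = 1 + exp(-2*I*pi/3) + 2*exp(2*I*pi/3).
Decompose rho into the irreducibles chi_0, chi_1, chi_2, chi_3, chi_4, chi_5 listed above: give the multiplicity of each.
Multiplicities: chi_0: 1, chi_1: 0, chi_2: 1, chi_3: 0, chi_4: 2, chi_5: 0.

Working: Use <chi_rho, chi> = (1/|G|) sum_C |C| * chi_rho(C) * conj(chi(C)) with |G| = 6 for each irreducible chi in the table:
  <chi_rho, chi_0> = (1/6)[1*(4)*conj(1) + 1*(1 + 2*exp(-2*I*pi/3) + exp(2*I*pi/3))*conj(1) + 1*(1 + exp(-2*I*pi/3) + 2*exp(2*I*pi/3))*conj(1) + 1*(4)*conj(1) + 1*(1 + 2*exp(-2*I*pi/3) + exp(2*I*pi/3))*conj(1) + 1*(1 + exp(-2*I*pi/3) + 2*exp(2*I*pi/3))*conj(1)]
      = (1/6)[(4) + (1 + 2*exp(-2*I*pi/3) + exp(2*I*pi/3)) + (1 + exp(-2*I*pi/3) + 2*exp(2*I*pi/3)) + (4) + (1 + 2*exp(-2*I*pi/3) + exp(2*I*pi/3)) + (1 + exp(-2*I*pi/3) + 2*exp(2*I*pi/3))] = 6/6 = 1
  <chi_rho, chi_1> = (1/6)[1*(4)*conj(1) + 1*(1 + 2*exp(-2*I*pi/3) + exp(2*I*pi/3))*conj(exp(I*pi/3)) + 1*(1 + exp(-2*I*pi/3) + 2*exp(2*I*pi/3))*conj(exp(2*I*pi/3)) + 1*(4)*conj(-1) + 1*(1 + 2*exp(-2*I*pi/3) + exp(2*I*pi/3))*conj(exp(-2*I*pi/3)) + 1*(1 + exp(-2*I*pi/3) + 2*exp(2*I*pi/3))*conj(exp(-I*pi/3))]
      = (1/6)[(4) + (-1) + (1) + (-4) + (1) + (-1)] = 0/6 = 0
  <chi_rho, chi_2> = (1/6)[1*(4)*conj(1) + 1*(1 + 2*exp(-2*I*pi/3) + exp(2*I*pi/3))*conj(exp(2*I*pi/3)) + 1*(1 + exp(-2*I*pi/3) + 2*exp(2*I*pi/3))*conj(exp(-2*I*pi/3)) + 1*(4)*conj(1) + 1*(1 + 2*exp(-2*I*pi/3) + exp(2*I*pi/3))*conj(exp(2*I*pi/3)) + 1*(1 + exp(-2*I*pi/3) + 2*exp(2*I*pi/3))*conj(exp(-2*I*pi/3))]
      = (1/6)[(4) + (1 + exp(-2*I*pi/3) + 2*exp(2*I*pi/3)) + (1 + 2*exp(-2*I*pi/3) + exp(2*I*pi/3)) + (4) + (1 + exp(-2*I*pi/3) + 2*exp(2*I*pi/3)) + (1 + 2*exp(-2*I*pi/3) + exp(2*I*pi/3))] = 6/6 = 1
  <chi_rho, chi_3> = (1/6)[1*(4)*conj(1) + 1*(1 + 2*exp(-2*I*pi/3) + exp(2*I*pi/3))*conj(-1) + 1*(1 + exp(-2*I*pi/3) + 2*exp(2*I*pi/3))*conj(1) + 1*(4)*conj(-1) + 1*(1 + 2*exp(-2*I*pi/3) + exp(2*I*pi/3))*conj(1) + 1*(1 + exp(-2*I*pi/3) + 2*exp(2*I*pi/3))*conj(-1)]
      = (1/6)[(4) + (-1 - exp(2*I*pi/3) - 2*exp(-2*I*pi/3)) + (1 + exp(-2*I*pi/3) + 2*exp(2*I*pi/3)) + (-4) + (1 + 2*exp(-2*I*pi/3) + exp(2*I*pi/3)) + (-1 - 2*exp(2*I*pi/3) - exp(-2*I*pi/3))] = 0/6 = 0
  <chi_rho, chi_4> = (1/6)[1*(4)*conj(1) + 1*(1 + 2*exp(-2*I*pi/3) + exp(2*I*pi/3))*conj(exp(-2*I*pi/3)) + 1*(1 + exp(-2*I*pi/3) + 2*exp(2*I*pi/3))*conj(exp(2*I*pi/3)) + 1*(4)*conj(1) + 1*(1 + 2*exp(-2*I*pi/3) + exp(2*I*pi/3))*conj(exp(-2*I*pi/3)) + 1*(1 + exp(-2*I*pi/3) + 2*exp(2*I*pi/3))*conj(exp(2*I*pi/3))]
      = (1/6)[(4) + (1) + (1) + (4) + (1) + (1)] = 12/6 = 2
  <chi_rho, chi_5> = (1/6)[1*(4)*conj(1) + 1*(1 + 2*exp(-2*I*pi/3) + exp(2*I*pi/3))*conj(exp(-I*pi/3)) + 1*(1 + exp(-2*I*pi/3) + 2*exp(2*I*pi/3))*conj(exp(-2*I*pi/3)) + 1*(4)*conj(-1) + 1*(1 + 2*exp(-2*I*pi/3) + exp(2*I*pi/3))*conj(exp(2*I*pi/3)) + 1*(1 + exp(-2*I*pi/3) + 2*exp(2*I*pi/3))*conj(exp(I*pi/3))]
      = (1/6)[(4) + (-1 + 2*exp(-I*pi/3) + exp(I*pi/3)) + (1 + 2*exp(-2*I*pi/3) + exp(2*I*pi/3)) + (-4) + (1 + exp(-2*I*pi/3) + 2*exp(2*I*pi/3)) + (-1 + exp(-I*pi/3) + 2*exp(I*pi/3))] = 0/6 = 0
(Exp terms are combined using exp(i*s)*conj(exp(i*t)) = exp(i*(s-t)), and sums of them are collapsed using the identity that for every m > 1 the m distinct m-th roots of unity sum to 0, e.g. 1 + exp(2*I*pi/3) + exp(-2*I*pi/3) = 0.)
Dimension check: dim(rho) = sum (mult * dim) = 1*1 + 0*1 + 1*1 + 0*1 + 2*1 + 0*1 = 4 = chi_rho(e) = 4.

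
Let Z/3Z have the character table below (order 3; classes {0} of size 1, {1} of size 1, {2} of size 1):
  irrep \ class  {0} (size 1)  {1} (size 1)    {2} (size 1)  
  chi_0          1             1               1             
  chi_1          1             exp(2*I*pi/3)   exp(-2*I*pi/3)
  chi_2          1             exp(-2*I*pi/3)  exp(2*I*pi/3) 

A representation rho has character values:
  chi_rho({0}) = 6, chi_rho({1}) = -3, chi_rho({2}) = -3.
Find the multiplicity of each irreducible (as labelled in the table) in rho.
Multiplicities: chi_0: 0, chi_1: 3, chi_2: 3.

Argument: Use <chi_rho, chi> = (1/|G|) sum_C |C| * chi_rho(C) * conj(chi(C)) with |G| = 3 for each irreducible chi in the table:
  <chi_rho, chi_0> = (1/3)[1*(6)*conj(1) + 1*(-3)*conj(1) + 1*(-3)*conj(1)]
      = (1/3)[(6) + (-3) + (-3)] = 0/3 = 0
  <chi_rho, chi_1> = (1/3)[1*(6)*conj(1) + 1*(-3)*conj(exp(2*I*pi/3)) + 1*(-3)*conj(exp(-2*I*pi/3))]
      = (1/3)[(6) + (3 + 3*exp(2*I*pi/3)) + (3 + 3*exp(-2*I*pi/3))] = 9/3 = 3
  <chi_rho, chi_2> = (1/3)[1*(6)*conj(1) + 1*(-3)*conj(exp(-2*I*pi/3)) + 1*(-3)*conj(exp(2*I*pi/3))]
      = (1/3)[(6) + (3 + 3*exp(-2*I*pi/3)) + (3 + 3*exp(2*I*pi/3))] = 9/3 = 3
(Exp terms are combined using exp(i*s)*conj(exp(i*t)) = exp(i*(s-t)), and sums of them are collapsed using the identity that for every m > 1 the m distinct m-th roots of unity sum to 0, e.g. 1 + exp(2*I*pi/3) + exp(-2*I*pi/3) = 0.)
Dimension check: dim(rho) = sum (mult * dim) = 0*1 + 3*1 + 3*1 = 6 = chi_rho(e) = 6.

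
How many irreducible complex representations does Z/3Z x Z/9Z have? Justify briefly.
27

The number of irreducible complex representations of a finite group equals its number of conjugacy classes. Z/3Z x Z/9Z is abelian of order 27, so every element is its own conjugacy class: 27 classes, so Z/3Z x Z/9Z (order 27) has exactly 27 irreducible complex representations.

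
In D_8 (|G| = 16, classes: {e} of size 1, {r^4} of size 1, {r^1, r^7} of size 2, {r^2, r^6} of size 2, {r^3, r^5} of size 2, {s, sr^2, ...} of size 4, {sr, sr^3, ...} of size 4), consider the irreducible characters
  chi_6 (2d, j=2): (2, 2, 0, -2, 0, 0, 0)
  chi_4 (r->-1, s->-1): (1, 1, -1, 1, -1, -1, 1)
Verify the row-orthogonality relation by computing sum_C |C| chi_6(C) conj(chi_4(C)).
Sum = 0; so <chi_6, chi_4> = 0 (distinct irreducibles are orthogonal).

Justification: Compute term by term over conjugacy classes (|C| * chi_6(C) * conj(chi_4(C))):
  1*(2)*conj(1) + 1*(2)*conj(1) + 2*(0)*conj(-1) + 2*(-2)*conj(1) + 2*(0)*conj(-1) + 4*(0)*conj(-1) + 4*(0)*conj(1)
  = (2) + (2) + (0) + (-4) + (0) + (0) + (0)
  = 0.
Dividing by |G| = 16 gives 0/16 = 0, matching the row-orthogonality relation <chi_6, chi_4> = [chi_6 = chi_4].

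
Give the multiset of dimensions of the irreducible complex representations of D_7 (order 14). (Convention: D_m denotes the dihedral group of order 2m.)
Dimensions: 1, 1, 2, 2, 2

Why: There are 5 irreducibles (= number of conjugacy classes). Their dimensions d_i satisfy sum d_i^2 = |G| = 14: 1 + 1 + 4 + 4 + 4 = 14.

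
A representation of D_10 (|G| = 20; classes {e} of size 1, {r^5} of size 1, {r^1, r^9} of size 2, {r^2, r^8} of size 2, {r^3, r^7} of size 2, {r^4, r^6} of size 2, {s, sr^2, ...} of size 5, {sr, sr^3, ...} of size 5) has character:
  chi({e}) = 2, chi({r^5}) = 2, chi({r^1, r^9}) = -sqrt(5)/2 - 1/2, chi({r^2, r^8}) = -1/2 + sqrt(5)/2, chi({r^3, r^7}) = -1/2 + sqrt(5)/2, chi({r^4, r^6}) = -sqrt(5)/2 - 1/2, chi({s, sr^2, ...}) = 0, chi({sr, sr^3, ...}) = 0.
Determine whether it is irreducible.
Irreducible: <chi, chi> = 1.

Derivation: <chi, chi> = (1/|G|) sum_C |C| * |chi(C)|^2 = (1/20)[1*|2|^2 + 1*|2|^2 + 2*|-sqrt(5)/2 - 1/2|^2 + 2*|-1/2 + sqrt(5)/2|^2 + 2*|-1/2 + sqrt(5)/2|^2 + 2*|-sqrt(5)/2 - 1/2|^2 + 5*|0|^2 + 5*|0|^2]
  = (1/20)[(4) + (4) + (sqrt(5) + 3) + (3 - sqrt(5)) + (3 - sqrt(5)) + (sqrt(5) + 3) + (0) + (0)] = 20/20 = 1.
A character is irreducible iff <chi, chi> = 1, so this representation is irreducible.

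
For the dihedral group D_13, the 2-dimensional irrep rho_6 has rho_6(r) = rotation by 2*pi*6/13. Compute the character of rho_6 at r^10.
chi_{rho_6}(r^10) = 2*cos(2*pi*6*10/13) = -2*cos(3*pi/13)

Why: rho_6(r^10) is rotation by angle 2*pi*6*10/13, whose trace is 2*cos(2*pi*6*10/13) = -2*cos(3*pi/13).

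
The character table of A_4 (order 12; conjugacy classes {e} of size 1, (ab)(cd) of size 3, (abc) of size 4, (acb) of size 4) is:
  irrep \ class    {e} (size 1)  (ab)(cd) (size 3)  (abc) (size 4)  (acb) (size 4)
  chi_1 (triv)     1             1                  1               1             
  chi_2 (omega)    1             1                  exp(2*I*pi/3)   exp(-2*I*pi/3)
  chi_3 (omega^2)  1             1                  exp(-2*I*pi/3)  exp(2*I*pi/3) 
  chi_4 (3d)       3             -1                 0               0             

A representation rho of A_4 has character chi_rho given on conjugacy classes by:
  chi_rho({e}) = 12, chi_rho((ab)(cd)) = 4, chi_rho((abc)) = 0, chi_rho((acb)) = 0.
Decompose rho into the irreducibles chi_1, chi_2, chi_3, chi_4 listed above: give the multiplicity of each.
Multiplicities: chi_1: 2, chi_2: 2, chi_3: 2, chi_4: 2.

Reasoning: Use <chi_rho, chi> = (1/|G|) sum_C |C| * chi_rho(C) * conj(chi(C)) with |G| = 12 for each irreducible chi in the table:
  <chi_rho, chi_1> = (1/12)[1*(12)*conj(1) + 3*(4)*conj(1) + 4*(0)*conj(1) + 4*(0)*conj(1)]
      = (1/12)[(12) + (12) + (0) + (0)] = 24/12 = 2
  <chi_rho, chi_2> = (1/12)[1*(12)*conj(1) + 3*(4)*conj(1) + 4*(0)*conj(exp(2*I*pi/3)) + 4*(0)*conj(exp(-2*I*pi/3))]
      = (1/12)[(12) + (12) + (0) + (0)] = 24/12 = 2
  <chi_rho, chi_3> = (1/12)[1*(12)*conj(1) + 3*(4)*conj(1) + 4*(0)*conj(exp(-2*I*pi/3)) + 4*(0)*conj(exp(2*I*pi/3))]
      = (1/12)[(12) + (12) + (0) + (0)] = 24/12 = 2
  <chi_rho, chi_4> = (1/12)[1*(12)*conj(3) + 3*(4)*conj(-1) + 4*(0)*conj(0) + 4*(0)*conj(0)]
      = (1/12)[(36) + (-12) + (0) + (0)] = 24/12 = 2
(Exp terms are combined using exp(i*s)*conj(exp(i*t)) = exp(i*(s-t)), and sums of them are collapsed using the identity that for every m > 1 the m distinct m-th roots of unity sum to 0, e.g. 1 + exp(2*I*pi/3) + exp(-2*I*pi/3) = 0.)
Dimension check: dim(rho) = sum (mult * dim) = 2*1 + 2*1 + 2*1 + 2*3 = 12 = chi_rho(e) = 12.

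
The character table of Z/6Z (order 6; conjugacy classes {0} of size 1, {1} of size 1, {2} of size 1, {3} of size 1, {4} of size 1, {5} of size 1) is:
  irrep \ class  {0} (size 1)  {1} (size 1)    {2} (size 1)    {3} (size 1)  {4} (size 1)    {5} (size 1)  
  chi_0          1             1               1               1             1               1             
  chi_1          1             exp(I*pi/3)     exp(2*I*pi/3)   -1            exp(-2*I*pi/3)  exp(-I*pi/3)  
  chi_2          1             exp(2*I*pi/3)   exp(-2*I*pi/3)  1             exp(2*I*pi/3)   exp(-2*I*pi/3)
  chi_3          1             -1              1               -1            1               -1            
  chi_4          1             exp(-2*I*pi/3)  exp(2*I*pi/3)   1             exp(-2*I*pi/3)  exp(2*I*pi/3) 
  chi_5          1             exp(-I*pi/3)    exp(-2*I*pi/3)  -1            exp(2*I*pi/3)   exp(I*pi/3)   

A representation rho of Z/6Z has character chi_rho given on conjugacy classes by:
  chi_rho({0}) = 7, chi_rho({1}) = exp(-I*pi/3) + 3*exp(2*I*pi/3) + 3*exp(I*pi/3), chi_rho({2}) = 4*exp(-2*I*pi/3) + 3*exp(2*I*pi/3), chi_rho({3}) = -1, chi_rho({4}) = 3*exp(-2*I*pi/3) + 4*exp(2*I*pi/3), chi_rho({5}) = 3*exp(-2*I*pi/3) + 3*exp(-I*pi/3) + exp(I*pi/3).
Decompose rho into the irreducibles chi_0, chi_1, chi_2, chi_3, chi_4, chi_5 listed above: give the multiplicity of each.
Multiplicities: chi_0: 0, chi_1: 3, chi_2: 3, chi_3: 0, chi_4: 0, chi_5: 1.

Working: Use <chi_rho, chi> = (1/|G|) sum_C |C| * chi_rho(C) * conj(chi(C)) with |G| = 6 for each irreducible chi in the table:
  <chi_rho, chi_0> = (1/6)[1*(7)*conj(1) + 1*(exp(-I*pi/3) + 3*exp(2*I*pi/3) + 3*exp(I*pi/3))*conj(1) + 1*(4*exp(-2*I*pi/3) + 3*exp(2*I*pi/3))*conj(1) + 1*(-1)*conj(1) + 1*(3*exp(-2*I*pi/3) + 4*exp(2*I*pi/3))*conj(1) + 1*(3*exp(-2*I*pi/3) + 3*exp(-I*pi/3) + exp(I*pi/3))*conj(1)]
      = (1/6)[(7) + (exp(-I*pi/3) + 3*exp(2*I*pi/3) + 3*exp(I*pi/3)) + (4*exp(-2*I*pi/3) + 3*exp(2*I*pi/3)) + (-1) + (3*exp(-2*I*pi/3) + 4*exp(2*I*pi/3)) + (3*exp(-2*I*pi/3) + 3*exp(-I*pi/3) + exp(I*pi/3))] = 0/6 = 0
  <chi_rho, chi_1> = (1/6)[1*(7)*conj(1) + 1*(exp(-I*pi/3) + 3*exp(2*I*pi/3) + 3*exp(I*pi/3))*conj(exp(I*pi/3)) + 1*(4*exp(-2*I*pi/3) + 3*exp(2*I*pi/3))*conj(exp(2*I*pi/3)) + 1*(-1)*conj(-1) + 1*(3*exp(-2*I*pi/3) + 4*exp(2*I*pi/3))*conj(exp(-2*I*pi/3)) + 1*(3*exp(-2*I*pi/3) + 3*exp(-I*pi/3) + exp(I*pi/3))*conj(exp(-I*pi/3))]
      = (1/6)[(7) + (3 + exp(-2*I*pi/3) + 3*exp(I*pi/3)) + (3 + 4*exp(2*I*pi/3)) + (1) + (3 + 4*exp(-2*I*pi/3)) + (3 + 3*exp(-I*pi/3) + exp(2*I*pi/3))] = 18/6 = 3
  <chi_rho, chi_2> = (1/6)[1*(7)*conj(1) + 1*(exp(-I*pi/3) + 3*exp(2*I*pi/3) + 3*exp(I*pi/3))*conj(exp(2*I*pi/3)) + 1*(4*exp(-2*I*pi/3) + 3*exp(2*I*pi/3))*conj(exp(-2*I*pi/3)) + 1*(-1)*conj(1) + 1*(3*exp(-2*I*pi/3) + 4*exp(2*I*pi/3))*conj(exp(2*I*pi/3)) + 1*(3*exp(-2*I*pi/3) + 3*exp(-I*pi/3) + exp(I*pi/3))*conj(exp(-2*I*pi/3))]
      = (1/6)[(7) + (2 + 3*exp(-I*pi/3)) + (4 + 3*exp(-2*I*pi/3)) + (-1) + (4 + 3*exp(2*I*pi/3)) + (2 + 3*exp(I*pi/3))] = 18/6 = 3
  <chi_rho, chi_3> = (1/6)[1*(7)*conj(1) + 1*(exp(-I*pi/3) + 3*exp(2*I*pi/3) + 3*exp(I*pi/3))*conj(-1) + 1*(4*exp(-2*I*pi/3) + 3*exp(2*I*pi/3))*conj(1) + 1*(-1)*conj(-1) + 1*(3*exp(-2*I*pi/3) + 4*exp(2*I*pi/3))*conj(1) + 1*(3*exp(-2*I*pi/3) + 3*exp(-I*pi/3) + exp(I*pi/3))*conj(-1)]
      = (1/6)[(7) + (-3*exp(I*pi/3) - 3*exp(2*I*pi/3) - exp(-I*pi/3)) + (4*exp(-2*I*pi/3) + 3*exp(2*I*pi/3)) + (1) + (3*exp(-2*I*pi/3) + 4*exp(2*I*pi/3)) + (-exp(I*pi/3) - 3*exp(-I*pi/3) - 3*exp(-2*I*pi/3))] = 0/6 = 0
  <chi_rho, chi_4> = (1/6)[1*(7)*conj(1) + 1*(exp(-I*pi/3) + 3*exp(2*I*pi/3) + 3*exp(I*pi/3))*conj(exp(-2*I*pi/3)) + 1*(4*exp(-2*I*pi/3) + 3*exp(2*I*pi/3))*conj(exp(2*I*pi/3)) + 1*(-1)*conj(1) + 1*(3*exp(-2*I*pi/3) + 4*exp(2*I*pi/3))*conj(exp(-2*I*pi/3)) + 1*(3*exp(-2*I*pi/3) + 3*exp(-I*pi/3) + exp(I*pi/3))*conj(exp(2*I*pi/3))]
      = (1/6)[(7) + (-3 + 3*exp(-2*I*pi/3) + exp(I*pi/3)) + (3 + 4*exp(2*I*pi/3)) + (-1) + (3 + 4*exp(-2*I*pi/3)) + (-3 + exp(-I*pi/3) + 3*exp(2*I*pi/3))] = 0/6 = 0
  <chi_rho, chi_5> = (1/6)[1*(7)*conj(1) + 1*(exp(-I*pi/3) + 3*exp(2*I*pi/3) + 3*exp(I*pi/3))*conj(exp(-I*pi/3)) + 1*(4*exp(-2*I*pi/3) + 3*exp(2*I*pi/3))*conj(exp(-2*I*pi/3)) + 1*(-1)*conj(-1) + 1*(3*exp(-2*I*pi/3) + 4*exp(2*I*pi/3))*conj(exp(2*I*pi/3)) + 1*(3*exp(-2*I*pi/3) + 3*exp(-I*pi/3) + exp(I*pi/3))*conj(exp(I*pi/3))]
      = (1/6)[(7) + (-2 + 3*exp(2*I*pi/3)) + (4 + 3*exp(-2*I*pi/3)) + (1) + (4 + 3*exp(2*I*pi/3)) + (-2 + 3*exp(-2*I*pi/3))] = 6/6 = 1
(Exp terms are combined using exp(i*s)*conj(exp(i*t)) = exp(i*(s-t)), and sums of them are collapsed using the identity that for every m > 1 the m distinct m-th roots of unity sum to 0, e.g. 1 + exp(2*I*pi/3) + exp(-2*I*pi/3) = 0.)
Dimension check: dim(rho) = sum (mult * dim) = 0*1 + 3*1 + 3*1 + 0*1 + 0*1 + 1*1 = 7 = chi_rho(e) = 7.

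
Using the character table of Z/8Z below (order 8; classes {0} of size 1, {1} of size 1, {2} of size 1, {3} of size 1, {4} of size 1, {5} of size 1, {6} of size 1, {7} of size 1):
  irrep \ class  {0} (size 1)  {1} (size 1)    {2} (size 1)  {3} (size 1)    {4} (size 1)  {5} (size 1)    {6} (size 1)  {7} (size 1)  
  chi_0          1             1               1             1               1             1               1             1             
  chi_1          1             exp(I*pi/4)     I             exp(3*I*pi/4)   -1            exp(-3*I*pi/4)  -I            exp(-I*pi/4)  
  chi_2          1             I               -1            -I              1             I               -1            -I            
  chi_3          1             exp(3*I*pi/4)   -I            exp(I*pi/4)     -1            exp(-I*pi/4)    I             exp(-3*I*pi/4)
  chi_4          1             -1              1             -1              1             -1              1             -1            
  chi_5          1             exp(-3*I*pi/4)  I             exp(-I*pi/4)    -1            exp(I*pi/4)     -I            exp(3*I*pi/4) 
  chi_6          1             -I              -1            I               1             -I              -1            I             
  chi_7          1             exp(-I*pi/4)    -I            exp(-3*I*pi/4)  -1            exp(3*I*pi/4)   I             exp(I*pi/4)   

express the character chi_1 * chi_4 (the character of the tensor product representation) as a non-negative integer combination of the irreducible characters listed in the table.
chi_1 tensor chi_4 = chi_5 (all other irreducibles have multiplicity 0).

Explanation: The character of a tensor product is the pointwise product (chi_1 * chi_4)(C) = chi_1(C) * chi_4(C):
  {0}: (1)*(1), {1}: (exp(I*pi/4))*(-1), {2}: (I)*(1), {3}: (exp(3*I*pi/4))*(-1), {4}: (-1)*(1), {5}: (exp(-3*I*pi/4))*(-1), {6}: (-I)*(1), {7}: (exp(-I*pi/4))*(-1)
so (chi_1 * chi_4) takes values
  {0} -> 1, {1} -> -exp(I*pi/4), {2} -> I, {3} -> -exp(3*I*pi/4), {4} -> -1, {5} -> -exp(-3*I*pi/4), {6} -> -I, {7} -> -exp(-I*pi/4).
Now take the inner product of this character with each irreducible chi from the table, <chi_1*chi_4, chi> = (1/8) sum_C |C| (chi_1*chi_4)(C) conj(chi(C)):
  <chi_1*chi_4, chi_0> = (1/8)[1*(1)*conj(1) + 1*(-exp(I*pi/4))*conj(1) + 1*(I)*conj(1) + 1*(-exp(3*I*pi/4))*conj(1) + 1*(-1)*conj(1) + 1*(-exp(-3*I*pi/4))*conj(1) + 1*(-I)*conj(1) + 1*(-exp(-I*pi/4))*conj(1)]
      = (1/8)[(1) + (-exp(I*pi/4)) + (I) + (-exp(3*I*pi/4)) + (-1) + (-exp(-3*I*pi/4)) + (-I) + (-exp(-I*pi/4))] = 0/8 = 0
  <chi_1*chi_4, chi_1> = (1/8)[1*(1)*conj(1) + 1*(-exp(I*pi/4))*conj(exp(I*pi/4)) + 1*(I)*conj(I) + 1*(-exp(3*I*pi/4))*conj(exp(3*I*pi/4)) + 1*(-1)*conj(-1) + 1*(-exp(-3*I*pi/4))*conj(exp(-3*I*pi/4)) + 1*(-I)*conj(-I) + 1*(-exp(-I*pi/4))*conj(exp(-I*pi/4))]
      = (1/8)[(1) + (-1) + (1) + (-1) + (1) + (-1) + (1) + (-1)] = 0/8 = 0
  <chi_1*chi_4, chi_2> = (1/8)[1*(1)*conj(1) + 1*(-exp(I*pi/4))*conj(I) + 1*(I)*conj(-1) + 1*(-exp(3*I*pi/4))*conj(-I) + 1*(-1)*conj(1) + 1*(-exp(-3*I*pi/4))*conj(I) + 1*(-I)*conj(-1) + 1*(-exp(-I*pi/4))*conj(-I)]
      = (1/8)[(1) + (exp(3*I*pi/4)) + (-I) + (-exp(-3*I*pi/4)) + (-1) + (exp(-I*pi/4)) + (I) + (-exp(I*pi/4))] = 0/8 = 0
  <chi_1*chi_4, chi_3> = (1/8)[1*(1)*conj(1) + 1*(-exp(I*pi/4))*conj(exp(3*I*pi/4)) + 1*(I)*conj(-I) + 1*(-exp(3*I*pi/4))*conj(exp(I*pi/4)) + 1*(-1)*conj(-1) + 1*(-exp(-3*I*pi/4))*conj(exp(-I*pi/4)) + 1*(-I)*conj(I) + 1*(-exp(-I*pi/4))*conj(exp(-3*I*pi/4))]
      = (1/8)[(1) + (I) + (-1) + (-I) + (1) + (I) + (-1) + (-I)] = 0/8 = 0
  <chi_1*chi_4, chi_4> = (1/8)[1*(1)*conj(1) + 1*(-exp(I*pi/4))*conj(-1) + 1*(I)*conj(1) + 1*(-exp(3*I*pi/4))*conj(-1) + 1*(-1)*conj(1) + 1*(-exp(-3*I*pi/4))*conj(-1) + 1*(-I)*conj(1) + 1*(-exp(-I*pi/4))*conj(-1)]
      = (1/8)[(1) + (exp(I*pi/4)) + (I) + (exp(3*I*pi/4)) + (-1) + (exp(-3*I*pi/4)) + (-I) + (exp(-I*pi/4))] = 0/8 = 0
  <chi_1*chi_4, chi_5> = (1/8)[1*(1)*conj(1) + 1*(-exp(I*pi/4))*conj(exp(-3*I*pi/4)) + 1*(I)*conj(I) + 1*(-exp(3*I*pi/4))*conj(exp(-I*pi/4)) + 1*(-1)*conj(-1) + 1*(-exp(-3*I*pi/4))*conj(exp(I*pi/4)) + 1*(-I)*conj(-I) + 1*(-exp(-I*pi/4))*conj(exp(3*I*pi/4))]
      = (1/8)[(1) + (1) + (1) + (1) + (1) + (1) + (1) + (1)] = 8/8 = 1
  <chi_1*chi_4, chi_6> = (1/8)[1*(1)*conj(1) + 1*(-exp(I*pi/4))*conj(-I) + 1*(I)*conj(-1) + 1*(-exp(3*I*pi/4))*conj(I) + 1*(-1)*conj(1) + 1*(-exp(-3*I*pi/4))*conj(-I) + 1*(-I)*conj(-1) + 1*(-exp(-I*pi/4))*conj(I)]
      = (1/8)[(1) + (-exp(3*I*pi/4)) + (-I) + (exp(-3*I*pi/4)) + (-1) + (-exp(-I*pi/4)) + (I) + (exp(I*pi/4))] = 0/8 = 0
  <chi_1*chi_4, chi_7> = (1/8)[1*(1)*conj(1) + 1*(-exp(I*pi/4))*conj(exp(-I*pi/4)) + 1*(I)*conj(-I) + 1*(-exp(3*I*pi/4))*conj(exp(-3*I*pi/4)) + 1*(-1)*conj(-1) + 1*(-exp(-3*I*pi/4))*conj(exp(3*I*pi/4)) + 1*(-I)*conj(I) + 1*(-exp(-I*pi/4))*conj(exp(I*pi/4))]
      = (1/8)[(1) + (-I) + (-1) + (I) + (1) + (-I) + (-1) + (I)] = 0/8 = 0
(Exp terms are combined using exp(i*s)*conj(exp(i*t)) = exp(i*(s-t)), and sums of them are collapsed using the identity that for every m > 1 the m distinct m-th roots of unity sum to 0, e.g. 1 + exp(2*I*pi/3) + exp(-2*I*pi/3) = 0.)
Hence the multiplicities are chi_5: 1. Dimension check: dim(chi_1)*dim(chi_4) = 1*1 = 1 and sum (mult * dim) = 1*1 = 1.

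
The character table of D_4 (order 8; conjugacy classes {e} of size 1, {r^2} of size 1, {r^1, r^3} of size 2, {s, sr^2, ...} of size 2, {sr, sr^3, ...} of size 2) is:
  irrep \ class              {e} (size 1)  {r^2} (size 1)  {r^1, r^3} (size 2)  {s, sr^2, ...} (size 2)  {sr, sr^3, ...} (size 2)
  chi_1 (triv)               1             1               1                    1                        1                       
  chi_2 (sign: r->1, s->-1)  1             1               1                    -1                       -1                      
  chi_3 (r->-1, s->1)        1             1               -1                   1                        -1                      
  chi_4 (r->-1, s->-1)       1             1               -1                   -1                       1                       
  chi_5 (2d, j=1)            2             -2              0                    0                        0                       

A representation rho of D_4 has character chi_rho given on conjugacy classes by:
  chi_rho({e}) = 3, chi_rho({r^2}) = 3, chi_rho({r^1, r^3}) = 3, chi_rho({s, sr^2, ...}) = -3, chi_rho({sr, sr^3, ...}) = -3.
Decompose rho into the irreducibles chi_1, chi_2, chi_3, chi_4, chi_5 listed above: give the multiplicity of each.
Multiplicities: chi_1: 0, chi_2: 3, chi_3: 0, chi_4: 0, chi_5: 0.

Argument: Use <chi_rho, chi> = (1/|G|) sum_C |C| * chi_rho(C) * conj(chi(C)) with |G| = 8 for each irreducible chi in the table:
  <chi_rho, chi_1> = (1/8)[1*(3)*conj(1) + 1*(3)*conj(1) + 2*(3)*conj(1) + 2*(-3)*conj(1) + 2*(-3)*conj(1)]
      = (1/8)[(3) + (3) + (6) + (-6) + (-6)] = 0/8 = 0
  <chi_rho, chi_2> = (1/8)[1*(3)*conj(1) + 1*(3)*conj(1) + 2*(3)*conj(1) + 2*(-3)*conj(-1) + 2*(-3)*conj(-1)]
      = (1/8)[(3) + (3) + (6) + (6) + (6)] = 24/8 = 3
  <chi_rho, chi_3> = (1/8)[1*(3)*conj(1) + 1*(3)*conj(1) + 2*(3)*conj(-1) + 2*(-3)*conj(1) + 2*(-3)*conj(-1)]
      = (1/8)[(3) + (3) + (-6) + (-6) + (6)] = 0/8 = 0
  <chi_rho, chi_4> = (1/8)[1*(3)*conj(1) + 1*(3)*conj(1) + 2*(3)*conj(-1) + 2*(-3)*conj(-1) + 2*(-3)*conj(1)]
      = (1/8)[(3) + (3) + (-6) + (6) + (-6)] = 0/8 = 0
  <chi_rho, chi_5> = (1/8)[1*(3)*conj(2) + 1*(3)*conj(-2) + 2*(3)*conj(0) + 2*(-3)*conj(0) + 2*(-3)*conj(0)]
      = (1/8)[(6) + (-6) + (0) + (0) + (0)] = 0/8 = 0
Dimension check: dim(rho) = sum (mult * dim) = 0*1 + 3*1 + 0*1 + 0*1 + 0*2 = 3 = chi_rho(e) = 3.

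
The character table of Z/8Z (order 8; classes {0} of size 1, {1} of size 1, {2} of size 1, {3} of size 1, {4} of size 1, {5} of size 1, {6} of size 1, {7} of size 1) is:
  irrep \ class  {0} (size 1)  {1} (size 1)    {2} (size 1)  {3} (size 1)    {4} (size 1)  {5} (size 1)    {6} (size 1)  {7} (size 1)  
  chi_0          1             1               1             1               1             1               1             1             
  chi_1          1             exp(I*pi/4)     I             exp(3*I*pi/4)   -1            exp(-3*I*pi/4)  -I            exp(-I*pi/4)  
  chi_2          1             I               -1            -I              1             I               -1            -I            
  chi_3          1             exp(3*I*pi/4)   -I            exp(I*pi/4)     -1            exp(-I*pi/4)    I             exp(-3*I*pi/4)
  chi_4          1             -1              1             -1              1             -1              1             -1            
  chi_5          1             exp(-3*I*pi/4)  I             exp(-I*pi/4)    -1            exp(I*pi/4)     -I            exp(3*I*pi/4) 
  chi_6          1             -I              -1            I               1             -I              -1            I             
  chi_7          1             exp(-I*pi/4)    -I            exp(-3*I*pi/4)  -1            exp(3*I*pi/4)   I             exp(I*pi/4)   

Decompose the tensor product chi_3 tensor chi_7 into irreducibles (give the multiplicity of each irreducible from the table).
chi_3 tensor chi_7 = chi_2 (all other irreducibles have multiplicity 0).

Solution. The character of a tensor product is the pointwise product (chi_3 * chi_7)(C) = chi_3(C) * chi_7(C):
  {0}: (1)*(1), {1}: (exp(3*I*pi/4))*(exp(-I*pi/4)), {2}: (-I)*(-I), {3}: (exp(I*pi/4))*(exp(-3*I*pi/4)), {4}: (-1)*(-1), {5}: (exp(-I*pi/4))*(exp(3*I*pi/4)), {6}: (I)*(I), {7}: (exp(-3*I*pi/4))*(exp(I*pi/4))
so (chi_3 * chi_7) takes values
  {0} -> 1, {1} -> I, {2} -> -1, {3} -> -I, {4} -> 1, {5} -> I, {6} -> -1, {7} -> -I.
Now take the inner product of this character with each irreducible chi from the table, <chi_3*chi_7, chi> = (1/8) sum_C |C| (chi_3*chi_7)(C) conj(chi(C)):
  <chi_3*chi_7, chi_0> = (1/8)[1*(1)*conj(1) + 1*(I)*conj(1) + 1*(-1)*conj(1) + 1*(-I)*conj(1) + 1*(1)*conj(1) + 1*(I)*conj(1) + 1*(-1)*conj(1) + 1*(-I)*conj(1)]
      = (1/8)[(1) + (I) + (-1) + (-I) + (1) + (I) + (-1) + (-I)] = 0/8 = 0
  <chi_3*chi_7, chi_1> = (1/8)[1*(1)*conj(1) + 1*(I)*conj(exp(I*pi/4)) + 1*(-1)*conj(I) + 1*(-I)*conj(exp(3*I*pi/4)) + 1*(1)*conj(-1) + 1*(I)*conj(exp(-3*I*pi/4)) + 1*(-1)*conj(-I) + 1*(-I)*conj(exp(-I*pi/4))]
      = (1/8)[(1) + (exp(I*pi/4)) + (I) + (-exp(-I*pi/4)) + (-1) + (exp(-3*I*pi/4)) + (-I) + (-exp(3*I*pi/4))] = 0/8 = 0
  <chi_3*chi_7, chi_2> = (1/8)[1*(1)*conj(1) + 1*(I)*conj(I) + 1*(-1)*conj(-1) + 1*(-I)*conj(-I) + 1*(1)*conj(1) + 1*(I)*conj(I) + 1*(-1)*conj(-1) + 1*(-I)*conj(-I)]
      = (1/8)[(1) + (1) + (1) + (1) + (1) + (1) + (1) + (1)] = 8/8 = 1
  <chi_3*chi_7, chi_3> = (1/8)[1*(1)*conj(1) + 1*(I)*conj(exp(3*I*pi/4)) + 1*(-1)*conj(-I) + 1*(-I)*conj(exp(I*pi/4)) + 1*(1)*conj(-1) + 1*(I)*conj(exp(-I*pi/4)) + 1*(-1)*conj(I) + 1*(-I)*conj(exp(-3*I*pi/4))]
      = (1/8)[(1) + (exp(-I*pi/4)) + (-I) + (-exp(I*pi/4)) + (-1) + (exp(3*I*pi/4)) + (I) + (-exp(-3*I*pi/4))] = 0/8 = 0
  <chi_3*chi_7, chi_4> = (1/8)[1*(1)*conj(1) + 1*(I)*conj(-1) + 1*(-1)*conj(1) + 1*(-I)*conj(-1) + 1*(1)*conj(1) + 1*(I)*conj(-1) + 1*(-1)*conj(1) + 1*(-I)*conj(-1)]
      = (1/8)[(1) + (-I) + (-1) + (I) + (1) + (-I) + (-1) + (I)] = 0/8 = 0
  <chi_3*chi_7, chi_5> = (1/8)[1*(1)*conj(1) + 1*(I)*conj(exp(-3*I*pi/4)) + 1*(-1)*conj(I) + 1*(-I)*conj(exp(-I*pi/4)) + 1*(1)*conj(-1) + 1*(I)*conj(exp(I*pi/4)) + 1*(-1)*conj(-I) + 1*(-I)*conj(exp(3*I*pi/4))]
      = (1/8)[(1) + (exp(-3*I*pi/4)) + (I) + (-exp(3*I*pi/4)) + (-1) + (exp(I*pi/4)) + (-I) + (-exp(-I*pi/4))] = 0/8 = 0
  <chi_3*chi_7, chi_6> = (1/8)[1*(1)*conj(1) + 1*(I)*conj(-I) + 1*(-1)*conj(-1) + 1*(-I)*conj(I) + 1*(1)*conj(1) + 1*(I)*conj(-I) + 1*(-1)*conj(-1) + 1*(-I)*conj(I)]
      = (1/8)[(1) + (-1) + (1) + (-1) + (1) + (-1) + (1) + (-1)] = 0/8 = 0
  <chi_3*chi_7, chi_7> = (1/8)[1*(1)*conj(1) + 1*(I)*conj(exp(-I*pi/4)) + 1*(-1)*conj(-I) + 1*(-I)*conj(exp(-3*I*pi/4)) + 1*(1)*conj(-1) + 1*(I)*conj(exp(3*I*pi/4)) + 1*(-1)*conj(I) + 1*(-I)*conj(exp(I*pi/4))]
      = (1/8)[(1) + (exp(3*I*pi/4)) + (-I) + (-exp(-3*I*pi/4)) + (-1) + (exp(-I*pi/4)) + (I) + (-exp(I*pi/4))] = 0/8 = 0
(Exp terms are combined using exp(i*s)*conj(exp(i*t)) = exp(i*(s-t)), and sums of them are collapsed using the identity that for every m > 1 the m distinct m-th roots of unity sum to 0, e.g. 1 + exp(2*I*pi/3) + exp(-2*I*pi/3) = 0.)
Hence the multiplicities are chi_2: 1. Dimension check: dim(chi_3)*dim(chi_7) = 1*1 = 1 and sum (mult * dim) = 1*1 = 1.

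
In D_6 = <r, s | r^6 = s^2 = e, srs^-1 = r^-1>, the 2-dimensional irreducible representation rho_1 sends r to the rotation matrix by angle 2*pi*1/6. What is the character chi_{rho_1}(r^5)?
chi_{rho_1}(r^5) = 2*cos(2*pi*1*5/6) = 1

rho_1(r^5) is rotation by angle 2*pi*1*5/6, whose trace is 2*cos(2*pi*1*5/6) = 1.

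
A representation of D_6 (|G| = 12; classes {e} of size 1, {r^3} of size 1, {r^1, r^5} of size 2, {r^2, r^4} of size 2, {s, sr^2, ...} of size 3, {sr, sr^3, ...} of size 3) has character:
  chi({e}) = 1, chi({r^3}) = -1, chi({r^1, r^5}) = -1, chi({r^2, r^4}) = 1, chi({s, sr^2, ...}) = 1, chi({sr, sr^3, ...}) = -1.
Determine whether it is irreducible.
Irreducible: <chi, chi> = 1.

Working: <chi, chi> = (1/|G|) sum_C |C| * |chi(C)|^2 = (1/12)[1*|1|^2 + 1*|-1|^2 + 2*|-1|^2 + 2*|1|^2 + 3*|1|^2 + 3*|-1|^2]
  = (1/12)[(1) + (1) + (2) + (2) + (3) + (3)] = 12/12 = 1.
A character is irreducible iff <chi, chi> = 1, so this representation is irreducible.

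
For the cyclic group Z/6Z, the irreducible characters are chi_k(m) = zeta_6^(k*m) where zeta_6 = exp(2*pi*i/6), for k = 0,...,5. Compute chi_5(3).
chi_5(3) = zeta_6^15 = -1

Reasoning: chi_5(3) = zeta_6^(5*3) = zeta_6^15. Since zeta_6^6 = 1, this equals zeta_6^3 = exp(2*pi*i*3/6) = -1.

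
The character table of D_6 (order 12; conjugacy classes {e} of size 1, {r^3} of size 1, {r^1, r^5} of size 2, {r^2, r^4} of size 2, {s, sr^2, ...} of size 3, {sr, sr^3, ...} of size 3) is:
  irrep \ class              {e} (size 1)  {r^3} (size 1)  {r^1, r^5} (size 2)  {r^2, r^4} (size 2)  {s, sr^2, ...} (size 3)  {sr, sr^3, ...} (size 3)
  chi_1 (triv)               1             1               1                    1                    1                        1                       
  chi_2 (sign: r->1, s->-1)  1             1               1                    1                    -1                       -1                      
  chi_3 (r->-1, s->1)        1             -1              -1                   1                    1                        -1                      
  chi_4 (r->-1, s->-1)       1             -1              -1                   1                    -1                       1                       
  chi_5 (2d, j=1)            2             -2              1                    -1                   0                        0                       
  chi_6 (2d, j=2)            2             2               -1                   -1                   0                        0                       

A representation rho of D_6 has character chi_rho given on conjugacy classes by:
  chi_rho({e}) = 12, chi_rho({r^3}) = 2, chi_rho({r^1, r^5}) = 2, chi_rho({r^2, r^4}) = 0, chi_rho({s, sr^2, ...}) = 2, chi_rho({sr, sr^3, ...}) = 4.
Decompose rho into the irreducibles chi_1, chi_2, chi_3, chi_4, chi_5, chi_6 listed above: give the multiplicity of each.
Multiplicities: chi_1: 3, chi_2: 0, chi_3: 0, chi_4: 1, chi_5: 2, chi_6: 2.

Working: Use <chi_rho, chi> = (1/|G|) sum_C |C| * chi_rho(C) * conj(chi(C)) with |G| = 12 for each irreducible chi in the table:
  <chi_rho, chi_1> = (1/12)[1*(12)*conj(1) + 1*(2)*conj(1) + 2*(2)*conj(1) + 2*(0)*conj(1) + 3*(2)*conj(1) + 3*(4)*conj(1)]
      = (1/12)[(12) + (2) + (4) + (0) + (6) + (12)] = 36/12 = 3
  <chi_rho, chi_2> = (1/12)[1*(12)*conj(1) + 1*(2)*conj(1) + 2*(2)*conj(1) + 2*(0)*conj(1) + 3*(2)*conj(-1) + 3*(4)*conj(-1)]
      = (1/12)[(12) + (2) + (4) + (0) + (-6) + (-12)] = 0/12 = 0
  <chi_rho, chi_3> = (1/12)[1*(12)*conj(1) + 1*(2)*conj(-1) + 2*(2)*conj(-1) + 2*(0)*conj(1) + 3*(2)*conj(1) + 3*(4)*conj(-1)]
      = (1/12)[(12) + (-2) + (-4) + (0) + (6) + (-12)] = 0/12 = 0
  <chi_rho, chi_4> = (1/12)[1*(12)*conj(1) + 1*(2)*conj(-1) + 2*(2)*conj(-1) + 2*(0)*conj(1) + 3*(2)*conj(-1) + 3*(4)*conj(1)]
      = (1/12)[(12) + (-2) + (-4) + (0) + (-6) + (12)] = 12/12 = 1
  <chi_rho, chi_5> = (1/12)[1*(12)*conj(2) + 1*(2)*conj(-2) + 2*(2)*conj(1) + 2*(0)*conj(-1) + 3*(2)*conj(0) + 3*(4)*conj(0)]
      = (1/12)[(24) + (-4) + (4) + (0) + (0) + (0)] = 24/12 = 2
  <chi_rho, chi_6> = (1/12)[1*(12)*conj(2) + 1*(2)*conj(2) + 2*(2)*conj(-1) + 2*(0)*conj(-1) + 3*(2)*conj(0) + 3*(4)*conj(0)]
      = (1/12)[(24) + (4) + (-4) + (0) + (0) + (0)] = 24/12 = 2
Dimension check: dim(rho) = sum (mult * dim) = 3*1 + 0*1 + 0*1 + 1*1 + 2*2 + 2*2 = 12 = chi_rho(e) = 12.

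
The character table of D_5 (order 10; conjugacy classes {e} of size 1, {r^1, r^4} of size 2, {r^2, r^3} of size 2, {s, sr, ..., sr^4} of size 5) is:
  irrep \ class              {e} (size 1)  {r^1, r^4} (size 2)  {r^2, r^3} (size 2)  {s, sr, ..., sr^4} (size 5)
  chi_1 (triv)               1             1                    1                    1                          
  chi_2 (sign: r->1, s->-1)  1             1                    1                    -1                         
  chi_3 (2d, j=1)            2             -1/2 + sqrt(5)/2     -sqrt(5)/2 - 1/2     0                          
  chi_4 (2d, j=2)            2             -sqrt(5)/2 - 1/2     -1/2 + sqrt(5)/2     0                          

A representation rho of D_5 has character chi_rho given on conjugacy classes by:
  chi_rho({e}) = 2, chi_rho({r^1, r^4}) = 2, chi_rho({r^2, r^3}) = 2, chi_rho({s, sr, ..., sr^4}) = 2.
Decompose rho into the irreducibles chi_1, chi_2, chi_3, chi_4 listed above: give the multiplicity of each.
Multiplicities: chi_1: 2, chi_2: 0, chi_3: 0, chi_4: 0.

Use <chi_rho, chi> = (1/|G|) sum_C |C| * chi_rho(C) * conj(chi(C)) with |G| = 10 for each irreducible chi in the table:
  <chi_rho, chi_1> = (1/10)[1*(2)*conj(1) + 2*(2)*conj(1) + 2*(2)*conj(1) + 5*(2)*conj(1)]
      = (1/10)[(2) + (4) + (4) + (10)] = 20/10 = 2
  <chi_rho, chi_2> = (1/10)[1*(2)*conj(1) + 2*(2)*conj(1) + 2*(2)*conj(1) + 5*(2)*conj(-1)]
      = (1/10)[(2) + (4) + (4) + (-10)] = 0/10 = 0
  <chi_rho, chi_3> = (1/10)[1*(2)*conj(2) + 2*(2)*conj(-1/2 + sqrt(5)/2) + 2*(2)*conj(-sqrt(5)/2 - 1/2) + 5*(2)*conj(0)]
      = (1/10)[(4) + (-2 + 2*sqrt(5)) + (-2*sqrt(5) - 2) + (0)] = 0/10 = 0
  <chi_rho, chi_4> = (1/10)[1*(2)*conj(2) + 2*(2)*conj(-sqrt(5)/2 - 1/2) + 2*(2)*conj(-1/2 + sqrt(5)/2) + 5*(2)*conj(0)]
      = (1/10)[(4) + (-2*sqrt(5) - 2) + (-2 + 2*sqrt(5)) + (0)] = 0/10 = 0
Dimension check: dim(rho) = sum (mult * dim) = 2*1 + 0*1 + 0*2 + 0*2 = 2 = chi_rho(e) = 2.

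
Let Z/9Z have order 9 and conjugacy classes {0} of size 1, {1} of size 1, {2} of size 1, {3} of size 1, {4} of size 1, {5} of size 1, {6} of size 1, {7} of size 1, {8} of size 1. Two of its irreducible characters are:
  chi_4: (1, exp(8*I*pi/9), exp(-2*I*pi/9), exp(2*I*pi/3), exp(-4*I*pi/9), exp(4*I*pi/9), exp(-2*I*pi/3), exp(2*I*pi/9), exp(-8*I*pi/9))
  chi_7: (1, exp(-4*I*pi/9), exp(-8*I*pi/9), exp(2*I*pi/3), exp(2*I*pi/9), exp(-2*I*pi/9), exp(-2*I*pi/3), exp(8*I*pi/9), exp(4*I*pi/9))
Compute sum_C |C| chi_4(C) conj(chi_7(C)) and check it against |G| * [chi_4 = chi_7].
Sum = 0; so <chi_4, chi_7> = 0 (distinct irreducibles are orthogonal).

Working: Compute term by term over conjugacy classes (|C| * chi_4(C) * conj(chi_7(C))):
  1*(1)*conj(1) + 1*(exp(8*I*pi/9))*conj(exp(-4*I*pi/9)) + 1*(exp(-2*I*pi/9))*conj(exp(-8*I*pi/9)) + 1*(exp(2*I*pi/3))*conj(exp(2*I*pi/3)) + 1*(exp(-4*I*pi/9))*conj(exp(2*I*pi/9)) + 1*(exp(4*I*pi/9))*conj(exp(-2*I*pi/9)) + 1*(exp(-2*I*pi/3))*conj(exp(-2*I*pi/3)) + 1*(exp(2*I*pi/9))*conj(exp(8*I*pi/9)) + 1*(exp(-8*I*pi/9))*conj(exp(4*I*pi/9))
  = (1) + (exp(-2*I*pi/3)) + (exp(2*I*pi/3)) + (1) + (exp(-2*I*pi/3)) + (exp(2*I*pi/3)) + (1) + (exp(-2*I*pi/3)) + (exp(2*I*pi/3))
  = 0.
(Exp terms are combined using exp(i*s)*conj(exp(i*t)) = exp(i*(s-t)), and sums of them are collapsed using the identity that for every m > 1 the m distinct m-th roots of unity sum to 0, e.g. 1 + exp(2*I*pi/3) + exp(-2*I*pi/3) = 0.)
Dividing by |G| = 9 gives 0/9 = 0, matching the row-orthogonality relation <chi_4, chi_7> = [chi_4 = chi_7].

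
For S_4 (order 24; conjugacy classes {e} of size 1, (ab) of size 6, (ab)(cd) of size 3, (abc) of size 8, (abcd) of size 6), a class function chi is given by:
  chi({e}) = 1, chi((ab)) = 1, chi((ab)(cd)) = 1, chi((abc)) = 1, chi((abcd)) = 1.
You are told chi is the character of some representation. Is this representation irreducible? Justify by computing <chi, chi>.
Irreducible: <chi, chi> = 1.

<chi, chi> = (1/|G|) sum_C |C| * |chi(C)|^2 = (1/24)[1*|1|^2 + 6*|1|^2 + 3*|1|^2 + 8*|1|^2 + 6*|1|^2]
  = (1/24)[(1) + (6) + (3) + (8) + (6)] = 24/24 = 1.
A character is irreducible iff <chi, chi> = 1, so this representation is irreducible.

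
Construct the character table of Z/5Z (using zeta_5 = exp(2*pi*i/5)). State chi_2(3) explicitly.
Character table of Z/5Z (irreps indexed chi_0,...,chi_4 with chi_k(m) = zeta_5^(k*m), zeta_5 = exp(2*pi*i/5)):
  irrep \ class  {0} (size 1)  {1} (size 1)    {2} (size 1)    {3} (size 1)    {4} (size 1)  
  chi_0          1             1               1               1               1             
  chi_1          1             exp(2*I*pi/5)   exp(4*I*pi/5)   exp(-4*I*pi/5)  exp(-2*I*pi/5)
  chi_2          1             exp(4*I*pi/5)   exp(-2*I*pi/5)  exp(2*I*pi/5)   exp(-4*I*pi/5)
  chi_3          1             exp(-4*I*pi/5)  exp(2*I*pi/5)   exp(-2*I*pi/5)  exp(4*I*pi/5) 
  chi_4          1             exp(-2*I*pi/5)  exp(-4*I*pi/5)  exp(4*I*pi/5)   exp(2*I*pi/5) 

Spot check: chi_2(3) = zeta_5^(2*3) = zeta_5^6 = exp(2*I*pi/5).

Justification: Z/5Z is abelian, so all 5 irreducible complex representations are 1-dimensional. They are given by chi_k(m) = zeta_5^(k*m) for k = 0,...,4. Row orthogonality: sum_m chi_k(m) conj(chi_l(m)) = 5 * [k = l].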